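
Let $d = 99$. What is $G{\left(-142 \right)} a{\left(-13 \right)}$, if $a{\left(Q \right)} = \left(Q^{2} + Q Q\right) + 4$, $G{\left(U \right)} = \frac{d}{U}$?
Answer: $- \frac{16929}{71} \approx -238.44$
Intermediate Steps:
$G{\left(U \right)} = \frac{99}{U}$
$a{\left(Q \right)} = 4 + 2 Q^{2}$ ($a{\left(Q \right)} = \left(Q^{2} + Q^{2}\right) + 4 = 2 Q^{2} + 4 = 4 + 2 Q^{2}$)
$G{\left(-142 \right)} a{\left(-13 \right)} = \frac{99}{-142} \left(4 + 2 \left(-13\right)^{2}\right) = 99 \left(- \frac{1}{142}\right) \left(4 + 2 \cdot 169\right) = - \frac{99 \left(4 + 338\right)}{142} = \left(- \frac{99}{142}\right) 342 = - \frac{16929}{71}$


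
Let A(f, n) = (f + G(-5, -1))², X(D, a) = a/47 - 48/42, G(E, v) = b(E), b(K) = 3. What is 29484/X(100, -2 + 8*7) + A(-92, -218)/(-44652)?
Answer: 216567461015/44652 ≈ 4.8501e+6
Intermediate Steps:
G(E, v) = 3
X(D, a) = -8/7 + a/47 (X(D, a) = a*(1/47) - 48*1/42 = a/47 - 8/7 = -8/7 + a/47)
A(f, n) = (3 + f)² (A(f, n) = (f + 3)² = (3 + f)²)
29484/X(100, -2 + 8*7) + A(-92, -218)/(-44652) = 29484/(-8/7 + (-2 + 8*7)/47) + (3 - 92)²/(-44652) = 29484/(-8/7 + (-2 + 56)/47) + (-89)²*(-1/44652) = 29484/(-8/7 + (1/47)*54) + 7921*(-1/44652) = 29484/(-8/7 + 54/47) - 7921/44652 = 29484/(2/329) - 7921/44652 = 29484*(329/2) - 7921/44652 = 4850118 - 7921/44652 = 216567461015/44652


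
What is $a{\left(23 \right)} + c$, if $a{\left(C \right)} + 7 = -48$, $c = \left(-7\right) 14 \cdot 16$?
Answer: $-1623$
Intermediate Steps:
$c = -1568$ ($c = \left(-98\right) 16 = -1568$)
$a{\left(C \right)} = -55$ ($a{\left(C \right)} = -7 - 48 = -55$)
$a{\left(23 \right)} + c = -55 - 1568 = -1623$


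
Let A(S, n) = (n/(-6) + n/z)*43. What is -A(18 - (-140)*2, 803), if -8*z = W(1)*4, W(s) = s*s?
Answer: 448877/6 ≈ 74813.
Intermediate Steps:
W(s) = s²
z = -½ (z = -1²*4/8 = -4/8 = -⅛*4 = -½ ≈ -0.50000)
A(S, n) = -559*n/6 (A(S, n) = (n/(-6) + n/(-½))*43 = (n*(-⅙) + n*(-2))*43 = (-n/6 - 2*n)*43 = -13*n/6*43 = -559*n/6)
-A(18 - (-140)*2, 803) = -(-559)*803/6 = -1*(-448877/6) = 448877/6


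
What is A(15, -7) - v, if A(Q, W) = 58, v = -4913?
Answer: 4971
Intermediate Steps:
A(15, -7) - v = 58 - 1*(-4913) = 58 + 4913 = 4971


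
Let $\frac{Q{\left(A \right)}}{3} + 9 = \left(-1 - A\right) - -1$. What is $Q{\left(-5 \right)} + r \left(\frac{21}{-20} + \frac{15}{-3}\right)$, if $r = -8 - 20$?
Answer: $\frac{787}{5} \approx 157.4$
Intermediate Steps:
$Q{\left(A \right)} = -27 - 3 A$ ($Q{\left(A \right)} = -27 + 3 \left(\left(-1 - A\right) - -1\right) = -27 + 3 \left(\left(-1 - A\right) + 1\right) = -27 + 3 \left(- A\right) = -27 - 3 A$)
$r = -28$
$Q{\left(-5 \right)} + r \left(\frac{21}{-20} + \frac{15}{-3}\right) = \left(-27 - -15\right) - 28 \left(\frac{21}{-20} + \frac{15}{-3}\right) = \left(-27 + 15\right) - 28 \left(21 \left(- \frac{1}{20}\right) + 15 \left(- \frac{1}{3}\right)\right) = -12 - 28 \left(- \frac{21}{20} - 5\right) = -12 - - \frac{847}{5} = -12 + \frac{847}{5} = \frac{787}{5}$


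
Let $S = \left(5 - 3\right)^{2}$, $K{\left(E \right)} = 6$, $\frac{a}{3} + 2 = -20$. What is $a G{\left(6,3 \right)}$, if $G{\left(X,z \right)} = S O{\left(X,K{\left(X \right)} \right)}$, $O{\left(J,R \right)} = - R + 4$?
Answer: $528$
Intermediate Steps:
$a = -66$ ($a = -6 + 3 \left(-20\right) = -6 - 60 = -66$)
$O{\left(J,R \right)} = 4 - R$
$S = 4$ ($S = 2^{2} = 4$)
$G{\left(X,z \right)} = -8$ ($G{\left(X,z \right)} = 4 \left(4 - 6\right) = 4 \left(-2\right) = -8$)
$a G{\left(6,3 \right)} = \left(-66\right) \left(-8\right) = 528$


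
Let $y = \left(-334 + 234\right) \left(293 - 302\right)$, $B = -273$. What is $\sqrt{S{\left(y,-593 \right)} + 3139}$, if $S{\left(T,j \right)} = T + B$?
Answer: $\sqrt{3766} \approx 61.368$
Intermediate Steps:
$y = 900$ ($y = \left(-100\right) \left(-9\right) = 900$)
$S{\left(T,j \right)} = -273 + T$ ($S{\left(T,j \right)} = T - 273 = -273 + T$)
$\sqrt{S{\left(y,-593 \right)} + 3139} = \sqrt{\left(-273 + 900\right) + 3139} = \sqrt{627 + 3139} = \sqrt{3766}$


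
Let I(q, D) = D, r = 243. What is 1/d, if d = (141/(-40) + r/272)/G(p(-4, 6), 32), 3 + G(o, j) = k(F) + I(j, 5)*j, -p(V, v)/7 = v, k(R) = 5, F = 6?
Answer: -73440/1193 ≈ -61.559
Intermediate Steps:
p(V, v) = -7*v
G(o, j) = 2 + 5*j (G(o, j) = -3 + (5 + 5*j) = 2 + 5*j)
d = -1193/73440 (d = (141/(-40) + 243/272)/(2 + 5*32) = (141*(-1/40) + 243*(1/272))/(2 + 160) = (-141/40 + 243/272)/162 = -3579/1360*1/162 = -1193/73440 ≈ -0.016245)
1/d = 1/(-1193/73440) = -73440/1193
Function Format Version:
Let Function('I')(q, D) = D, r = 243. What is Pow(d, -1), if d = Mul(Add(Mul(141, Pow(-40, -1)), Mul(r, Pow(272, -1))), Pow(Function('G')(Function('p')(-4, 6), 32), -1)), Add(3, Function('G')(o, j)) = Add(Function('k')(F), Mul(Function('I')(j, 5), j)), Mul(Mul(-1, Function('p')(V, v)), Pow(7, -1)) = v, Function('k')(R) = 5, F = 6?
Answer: Rational(-73440, 1193) ≈ -61.559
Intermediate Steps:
Function('p')(V, v) = Mul(-7, v)
Function('G')(o, j) = Add(2, Mul(5, j)) (Function('G')(o, j) = Add(-3, Add(5, Mul(5, j))) = Add(2, Mul(5, j)))
d = Rational(-1193, 73440) (d = Mul(Add(Mul(141, Pow(-40, -1)), Mul(243, Pow(272, -1))), Pow(Add(2, Mul(5, 32)), -1)) = Mul(Add(Mul(141, Rational(-1, 40)), Mul(243, Rational(1, 272))), Pow(Add(2, 160), -1)) = Mul(Add(Rational(-141, 40), Rational(243, 272)), Pow(162, -1)) = Mul(Rational(-3579, 1360), Rational(1, 162)) = Rational(-1193, 73440) ≈ -0.016245)
Pow(d, -1) = Pow(Rational(-1193, 73440), -1) = Rational(-73440, 1193)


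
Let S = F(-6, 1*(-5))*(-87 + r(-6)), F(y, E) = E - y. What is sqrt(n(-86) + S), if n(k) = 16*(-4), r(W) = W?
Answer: I*sqrt(157) ≈ 12.53*I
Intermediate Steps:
S = -93 (S = (1*(-5) - 1*(-6))*(-87 - 6) = (-5 + 6)*(-93) = 1*(-93) = -93)
n(k) = -64
sqrt(n(-86) + S) = sqrt(-64 - 93) = sqrt(-157) = I*sqrt(157)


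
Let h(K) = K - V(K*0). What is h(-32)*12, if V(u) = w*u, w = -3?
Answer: -384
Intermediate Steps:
V(u) = -3*u
h(K) = K (h(K) = K - (-3)*K*0 = K - (-3)*0 = K - 1*0 = K + 0 = K)
h(-32)*12 = -32*12 = -384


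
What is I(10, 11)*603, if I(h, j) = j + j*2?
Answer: 19899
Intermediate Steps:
I(h, j) = 3*j (I(h, j) = j + 2*j = 3*j)
I(10, 11)*603 = (3*11)*603 = 33*603 = 19899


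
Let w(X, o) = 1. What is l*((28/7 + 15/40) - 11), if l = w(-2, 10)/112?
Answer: -53/896 ≈ -0.059152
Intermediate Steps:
l = 1/112 ≈ 0.0089286
l*((28/7 + 15/40) - 11) = ((28/7 + 15/40) - 11)/112 = ((28*(1/7) + 15*(1/40)) - 11)/112 = ((4 + 3/8) - 11)/112 = (35/8 - 11)/112 = (1/112)*(-53/8) = -53/896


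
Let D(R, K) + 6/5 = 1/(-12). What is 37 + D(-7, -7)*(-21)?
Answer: 1279/20 ≈ 63.950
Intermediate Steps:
D(R, K) = -77/60 (D(R, K) = -6/5 + 1/(-12) = -6/5 - 1/12 = -77/60)
37 + D(-7, -7)*(-21) = 37 - 77/60*(-21) = 37 + 539/20 = 1279/20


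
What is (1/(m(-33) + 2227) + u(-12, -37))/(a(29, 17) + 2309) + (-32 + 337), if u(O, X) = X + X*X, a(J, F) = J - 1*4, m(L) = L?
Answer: 1564765189/5120796 ≈ 305.57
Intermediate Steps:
a(J, F) = -4 + J (a(J, F) = J - 4 = -4 + J)
u(O, X) = X + X**2
(1/(m(-33) + 2227) + u(-12, -37))/(a(29, 17) + 2309) + (-32 + 337) = (1/(-33 + 2227) - 37*(1 - 37))/((-4 + 29) + 2309) + (-32 + 337) = (1/2194 - 37*(-36))/(25 + 2309) + 305 = (1/2194 + 1332)/2334 + 305 = (2922409/2194)*(1/2334) + 305 = 2922409/5120796 + 305 = 1564765189/5120796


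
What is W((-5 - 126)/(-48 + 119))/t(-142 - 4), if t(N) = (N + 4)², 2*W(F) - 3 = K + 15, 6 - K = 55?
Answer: -31/40328 ≈ -0.00076870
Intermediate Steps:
K = -49 (K = 6 - 1*55 = 6 - 55 = -49)
W(F) = -31/2 (W(F) = 3/2 + (-49 + 15)/2 = 3/2 + (½)*(-34) = 3/2 - 17 = -31/2)
t(N) = (4 + N)²
W((-5 - 126)/(-48 + 119))/t(-142 - 4) = -31/(2*(4 + (-142 - 4))²) = -31/(2*(4 - 146)²) = -31/(2*((-142)²)) = -31/2/20164 = -31/2*1/20164 = -31/40328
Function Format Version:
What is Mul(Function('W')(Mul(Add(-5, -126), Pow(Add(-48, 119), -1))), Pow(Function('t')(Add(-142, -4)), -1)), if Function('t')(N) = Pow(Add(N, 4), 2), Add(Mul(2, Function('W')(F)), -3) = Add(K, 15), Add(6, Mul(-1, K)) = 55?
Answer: Rational(-31, 40328) ≈ -0.00076870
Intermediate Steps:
K = -49 (K = Add(6, Mul(-1, 55)) = Add(6, -55) = -49)
Function('W')(F) = Rational(-31, 2) (Function('W')(F) = Add(Rational(3, 2), Mul(Rational(1, 2), Add(-49, 15))) = Add(Rational(3, 2), Mul(Rational(1, 2), -34)) = Add(Rational(3, 2), -17) = Rational(-31, 2))
Function('t')(N) = Pow(Add(4, N), 2)
Mul(Function('W')(Mul(Add(-5, -126), Pow(Add(-48, 119), -1))), Pow(Function('t')(Add(-142, -4)), -1)) = Mul(Rational(-31, 2), Pow(Pow(Add(4, Add(-142, -4)), 2), -1)) = Mul(Rational(-31, 2), Pow(Pow(Add(4, -146), 2), -1)) = Mul(Rational(-31, 2), Pow(Pow(-142, 2), -1)) = Mul(Rational(-31, 2), Pow(20164, -1)) = Mul(Rational(-31, 2), Rational(1, 20164)) = Rational(-31, 40328)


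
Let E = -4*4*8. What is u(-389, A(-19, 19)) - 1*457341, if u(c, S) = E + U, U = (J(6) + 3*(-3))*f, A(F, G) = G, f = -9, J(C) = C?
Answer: -457442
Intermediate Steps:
U = 27 (U = (6 + 3*(-3))*(-9) = (6 - 9)*(-9) = -3*(-9) = 27)
E = -128 (E = -16*8 = -128)
u(c, S) = -101 (u(c, S) = -128 + 27 = -101)
u(-389, A(-19, 19)) - 1*457341 = -101 - 1*457341 = -101 - 457341 = -457442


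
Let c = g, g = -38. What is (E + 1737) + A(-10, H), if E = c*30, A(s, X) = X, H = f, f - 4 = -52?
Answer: 549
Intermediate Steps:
f = -48 (f = 4 - 52 = -48)
c = -38
H = -48
E = -1140 (E = -38*30 = -1140)
(E + 1737) + A(-10, H) = (-1140 + 1737) - 48 = 597 - 48 = 549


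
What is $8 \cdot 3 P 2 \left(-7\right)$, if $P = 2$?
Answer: $-672$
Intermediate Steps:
$8 \cdot 3 P 2 \left(-7\right) = 8 \cdot 3 \cdot 2 \cdot 2 \left(-7\right) = 8 \cdot 6 \cdot 2 \left(-7\right) = 8 \cdot 12 \left(-7\right) = 96 \left(-7\right) = -672$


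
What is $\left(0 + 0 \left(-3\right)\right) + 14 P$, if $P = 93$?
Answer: $1302$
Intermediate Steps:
$\left(0 + 0 \left(-3\right)\right) + 14 P = \left(0 + 0 \left(-3\right)\right) + 14 \cdot 93 = \left(0 + 0\right) + 1302 = 0 + 1302 = 1302$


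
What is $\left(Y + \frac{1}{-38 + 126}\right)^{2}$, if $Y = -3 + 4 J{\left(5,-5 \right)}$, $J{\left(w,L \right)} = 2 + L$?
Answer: $\frac{1739761}{7744} \approx 224.66$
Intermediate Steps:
$Y = -15$ ($Y = -3 + 4 \left(2 - 5\right) = -3 + 4 \left(-3\right) = -3 - 12 = -15$)
$\left(Y + \frac{1}{-38 + 126}\right)^{2} = \left(-15 + \frac{1}{-38 + 126}\right)^{2} = \left(-15 + \frac{1}{88}\right)^{2} = \left(- \frac{1319}{88}\right)^{2} = \frac{1739761}{7744}$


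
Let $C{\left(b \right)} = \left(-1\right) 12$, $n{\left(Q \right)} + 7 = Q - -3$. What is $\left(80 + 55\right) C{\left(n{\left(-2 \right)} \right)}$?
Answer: $-1620$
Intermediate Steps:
$n{\left(Q \right)} = -4 + Q$ ($n{\left(Q \right)} = -7 + \left(Q - -3\right) = -7 + \left(Q + 3\right) = -7 + \left(3 + Q\right) = -4 + Q$)
$C{\left(b \right)} = -12$
$\left(80 + 55\right) C{\left(n{\left(-2 \right)} \right)} = \left(80 + 55\right) \left(-12\right) = 135 \left(-12\right) = -1620$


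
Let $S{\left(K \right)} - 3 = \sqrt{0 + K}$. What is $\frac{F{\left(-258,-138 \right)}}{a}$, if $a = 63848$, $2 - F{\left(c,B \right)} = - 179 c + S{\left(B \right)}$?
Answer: $- \frac{46183}{63848} - \frac{i \sqrt{138}}{63848} \approx -0.72333 - 0.00018399 i$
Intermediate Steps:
$S{\left(K \right)} = 3 + \sqrt{K}$ ($S{\left(K \right)} = 3 + \sqrt{0 + K} = 3 + \sqrt{K}$)
$F{\left(c,B \right)} = -1 - \sqrt{B} + 179 c$ ($F{\left(c,B \right)} = 2 - \left(- 179 c + \left(3 + \sqrt{B}\right)\right) = 2 - \left(3 + \sqrt{B} - 179 c\right) = -1 - \sqrt{B} + 179 c$)
$\frac{F{\left(-258,-138 \right)}}{a} = \frac{-1 - \sqrt{-138} + 179 \left(-258\right)}{63848} = \left(-1 - i \sqrt{138} - 46182\right) \frac{1}{63848} = \left(-46183 - i \sqrt{138}\right) \frac{1}{63848} = - \frac{46183}{63848} - \frac{i \sqrt{138}}{63848}$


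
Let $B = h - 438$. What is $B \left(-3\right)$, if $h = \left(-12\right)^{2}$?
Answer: $882$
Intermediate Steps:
$h = 144$
$B = -294$ ($B = 144 - 438 = -294$)
$B \left(-3\right) = \left(-294\right) \left(-3\right) = 882$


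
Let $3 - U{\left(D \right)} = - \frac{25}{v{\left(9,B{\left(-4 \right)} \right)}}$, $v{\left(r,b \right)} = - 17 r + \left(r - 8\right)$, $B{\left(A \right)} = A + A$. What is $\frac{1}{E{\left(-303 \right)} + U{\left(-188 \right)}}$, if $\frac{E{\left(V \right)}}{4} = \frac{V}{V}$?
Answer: $\frac{152}{1039} \approx 0.14629$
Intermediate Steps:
$B{\left(A \right)} = 2 A$
$v{\left(r,b \right)} = -8 - 16 r$ ($v{\left(r,b \right)} = - 17 r + \left(-8 + r\right) = -8 - 16 r$)
$E{\left(V \right)} = 4$ ($E{\left(V \right)} = 4 \frac{V}{V} = 4 \cdot 1 = 4$)
$U{\left(D \right)} = \frac{431}{152}$ ($U{\left(D \right)} = 3 - - \frac{25}{-8 - 144} = 3 - - \frac{25}{-152} = 3 - \left(-25\right) \left(- \frac{1}{152}\right) = 3 - \frac{25}{152} = \frac{431}{152}$)
$\frac{1}{E{\left(-303 \right)} + U{\left(-188 \right)}} = \frac{1}{4 + \frac{431}{152}} = \frac{1}{\frac{1039}{152}} = \frac{152}{1039}$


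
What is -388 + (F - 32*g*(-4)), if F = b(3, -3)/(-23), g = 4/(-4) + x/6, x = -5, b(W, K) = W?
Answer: -42973/69 ≈ -622.80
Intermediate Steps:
g = -11/6 (g = 4/(-4) - 5/6 = 4*(-¼) - 5*⅙ = -1 - ⅚ = -11/6 ≈ -1.8333)
F = -3/23 (F = 3/(-23) = 3*(-1/23) = -3/23 ≈ -0.13043)
-388 + (F - 32*g*(-4)) = -388 + (-3/23 - (-176)*(-4)/3) = -388 + (-3/23 - 32*22/3) = -388 + (-3/23 - 704/3) = -388 - 16201/69 = -42973/69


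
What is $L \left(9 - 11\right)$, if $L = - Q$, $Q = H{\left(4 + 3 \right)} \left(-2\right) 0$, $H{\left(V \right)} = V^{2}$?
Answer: $0$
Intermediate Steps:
$Q = 0$ ($Q = \left(4 + 3\right)^{2} \left(-2\right) 0 = 7^{2} \left(-2\right) 0 = 49 \left(-2\right) 0 = \left(-98\right) 0 = 0$)
$L = 0$ ($L = \left(-1\right) 0 = 0$)
$L \left(9 - 11\right) = 0 \left(9 - 11\right) = 0 \left(-2\right) = 0$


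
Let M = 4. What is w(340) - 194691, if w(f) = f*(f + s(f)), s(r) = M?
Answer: -77731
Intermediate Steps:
s(r) = 4
w(f) = f*(4 + f) (w(f) = f*(f + 4) = f*(4 + f))
w(340) - 194691 = 340*(4 + 340) - 194691 = 340*344 - 194691 = 116960 - 194691 = -77731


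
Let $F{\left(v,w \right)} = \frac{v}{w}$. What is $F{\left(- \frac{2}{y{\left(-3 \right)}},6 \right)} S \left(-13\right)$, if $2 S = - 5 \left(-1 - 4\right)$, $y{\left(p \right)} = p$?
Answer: $- \frac{325}{18} \approx -18.056$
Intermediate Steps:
$S = \frac{25}{2}$ ($S = \frac{\left(-5\right) \left(-1 - 4\right)}{2} = \frac{\left(-5\right) \left(-5\right)}{2} = \frac{1}{2} \cdot 25 = \frac{25}{2} \approx 12.5$)
$F{\left(- \frac{2}{y{\left(-3 \right)}},6 \right)} S \left(-13\right) = \frac{\left(-2\right) \frac{1}{-3}}{6} \cdot \frac{25}{2} \left(-13\right) = \left(-2\right) \left(- \frac{1}{3}\right) \frac{1}{6} \cdot \frac{25}{2} \left(-13\right) = \frac{2}{3} \cdot \frac{1}{6} \cdot \frac{25}{2} \left(-13\right) = \frac{1}{9} \cdot \frac{25}{2} \left(-13\right) = \frac{25}{18} \left(-13\right) = - \frac{325}{18}$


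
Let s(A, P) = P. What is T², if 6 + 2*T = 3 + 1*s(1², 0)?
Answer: 9/4 ≈ 2.2500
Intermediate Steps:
T = -3/2 (T = -3 + (3 + 1*0)/2 = -3 + (3 + 0)/2 = -3 + (½)*3 = -3 + 3/2 = -3/2 ≈ -1.5000)
T² = (-3/2)² = 9/4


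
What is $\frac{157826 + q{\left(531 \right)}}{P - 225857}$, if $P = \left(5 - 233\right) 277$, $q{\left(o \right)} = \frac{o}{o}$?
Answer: $- \frac{157827}{289013} \approx -0.54609$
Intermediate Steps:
$q{\left(o \right)} = 1$
$P = -63156$ ($P = \left(-228\right) 277 = -63156$)
$\frac{157826 + q{\left(531 \right)}}{P - 225857} = \frac{157826 + 1}{-63156 - 225857} = \frac{157827}{-289013} = 157827 \left(- \frac{1}{289013}\right) = - \frac{157827}{289013}$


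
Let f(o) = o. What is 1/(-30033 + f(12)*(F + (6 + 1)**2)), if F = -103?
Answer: -1/30681 ≈ -3.2593e-5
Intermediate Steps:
1/(-30033 + f(12)*(F + (6 + 1)**2)) = 1/(-30033 + 12*(-103 + (6 + 1)**2)) = 1/(-30033 + 12*(-103 + 7**2)) = 1/(-30033 + 12*(-103 + 49)) = 1/(-30033 + 12*(-54)) = 1/(-30033 - 648) = 1/(-30681) = -1/30681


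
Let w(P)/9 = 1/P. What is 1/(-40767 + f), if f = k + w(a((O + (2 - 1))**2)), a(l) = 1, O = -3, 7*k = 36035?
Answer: -7/249271 ≈ -2.8082e-5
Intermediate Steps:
k = 36035/7 (k = (1/7)*36035 = 36035/7 ≈ 5147.9)
w(P) = 9/P
f = 36098/7 (f = 36035/7 + 9/1 = 36035/7 + 9*1 = 36035/7 + 9 = 36098/7 ≈ 5156.9)
1/(-40767 + f) = 1/(-40767 + 36098/7) = 1/(-249271/7) = -7/249271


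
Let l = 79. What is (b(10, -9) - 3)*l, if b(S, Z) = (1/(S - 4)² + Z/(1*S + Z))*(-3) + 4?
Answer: 26465/12 ≈ 2205.4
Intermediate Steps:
b(S, Z) = 4 - 3/(-4 + S)² - 3*Z/(S + Z) (b(S, Z) = (1/(-4 + S)² + Z/(S + Z))*(-3) + 4 = ((-4 + S)⁻² + Z/(S + Z))*(-3) + 4 = (-3/(-4 + S)² - 3*Z/(S + Z)) + 4 = 4 - 3/(-4 + S)² - 3*Z/(S + Z))
(b(10, -9) - 3)*l = ((-3*10 - 3*(-9) - 9*(-4 + 10)² + 4*10*(-4 + 10)²)/((-4 + 10)²*(10 - 9)) - 3)*79 = ((-30 + 27 - 9*6² + 4*10*6²)/(6²*1) - 3)*79 = ((1/36)*1*(-30 + 27 - 9*36 + 4*10*36) - 3)*79 = ((1/36)*1*(-30 + 27 - 324 + 1440) - 3)*79 = ((1/36)*1*1113 - 3)*79 = (371/12 - 3)*79 = (335/12)*79 = 26465/12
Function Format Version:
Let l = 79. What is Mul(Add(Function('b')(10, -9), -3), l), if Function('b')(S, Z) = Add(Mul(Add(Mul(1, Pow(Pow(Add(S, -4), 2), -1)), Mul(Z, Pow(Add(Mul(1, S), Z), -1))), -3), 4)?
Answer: Rational(26465, 12) ≈ 2205.4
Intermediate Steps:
Function('b')(S, Z) = Add(4, Mul(-3, Pow(Add(-4, S), -2)), Mul(-3, Z, Pow(Add(S, Z), -1))) (Function('b')(S, Z) = Add(Mul(Add(Mul(1, Pow(Pow(Add(-4, S), 2), -1)), Mul(Z, Pow(Add(S, Z), -1))), -3), 4) = Add(Mul(Add(Mul(1, Pow(Add(-4, S), -2)), Mul(Z, Pow(Add(S, Z), -1))), -3), 4) = Add(Mul(Add(Pow(Add(-4, S), -2), Mul(Z, Pow(Add(S, Z), -1))), -3), 4) = Add(Add(Mul(-3, Pow(Add(-4, S), -2)), Mul(-3, Z, Pow(Add(S, Z), -1))), 4) = Add(4, Mul(-3, Pow(Add(-4, S), -2)), Mul(-3, Z, Pow(Add(S, Z), -1))))
Mul(Add(Function('b')(10, -9), -3), l) = Mul(Add(Mul(Pow(Add(-4, 10), -2), Pow(Add(10, -9), -1), Add(Mul(-3, 10), Mul(-3, -9), Mul(-9, Pow(Add(-4, 10), 2)), Mul(4, 10, Pow(Add(-4, 10), 2)))), -3), 79) = Mul(Add(Mul(Pow(6, -2), Pow(1, -1), Add(-30, 27, Mul(-9, Pow(6, 2)), Mul(4, 10, Pow(6, 2)))), -3), 79) = Mul(Add(Mul(Rational(1, 36), 1, Add(-30, 27, Mul(-9, 36), Mul(4, 10, 36))), -3), 79) = Mul(Add(Mul(Rational(1, 36), 1, Add(-30, 27, -324, 1440)), -3), 79) = Mul(Add(Mul(Rational(1, 36), 1, 1113), -3), 79) = Mul(Add(Rational(371, 12), -3), 79) = Mul(Rational(335, 12), 79) = Rational(26465, 12)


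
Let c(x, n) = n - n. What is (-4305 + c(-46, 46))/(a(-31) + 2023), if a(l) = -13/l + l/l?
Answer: -44485/20919 ≈ -2.1265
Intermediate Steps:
c(x, n) = 0
a(l) = 1 - 13/l (a(l) = -13/l + 1 = 1 - 13/l)
(-4305 + c(-46, 46))/(a(-31) + 2023) = (-4305 + 0)/((-13 - 31)/(-31) + 2023) = -4305/(-1/31*(-44) + 2023) = -4305/(44/31 + 2023) = -4305/62757/31 = -4305*31/62757 = -44485/20919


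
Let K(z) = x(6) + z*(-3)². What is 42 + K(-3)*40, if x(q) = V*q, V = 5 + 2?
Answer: 642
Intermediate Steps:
V = 7
x(q) = 7*q
K(z) = 42 + 9*z (K(z) = 7*6 + z*(-3)² = 42 + z*9 = 42 + 9*z)
42 + K(-3)*40 = 42 + (42 + 9*(-3))*40 = 42 + (42 - 27)*40 = 42 + 15*40 = 42 + 600 = 642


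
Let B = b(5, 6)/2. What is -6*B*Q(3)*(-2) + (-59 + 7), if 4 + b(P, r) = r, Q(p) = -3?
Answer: -88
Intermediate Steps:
b(P, r) = -4 + r
B = 1 (B = (-4 + 6)/2 = 2*(½) = 1)
-6*B*Q(3)*(-2) + (-59 + 7) = -6*1*(-3)*(-2) + (-59 + 7) = -(-18)*(-2) - 52 = -6*6 - 52 = -36 - 52 = -88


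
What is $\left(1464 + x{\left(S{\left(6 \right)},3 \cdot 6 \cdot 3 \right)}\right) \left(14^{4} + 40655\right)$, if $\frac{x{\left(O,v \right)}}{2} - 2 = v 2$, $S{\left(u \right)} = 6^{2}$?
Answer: $133155564$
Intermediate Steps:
$S{\left(u \right)} = 36$
$x{\left(O,v \right)} = 4 + 4 v$ ($x{\left(O,v \right)} = 4 + 2 v 2 = 4 + 2 \cdot 2 v = 4 + 4 v$)
$\left(1464 + x{\left(S{\left(6 \right)},3 \cdot 6 \cdot 3 \right)}\right) \left(14^{4} + 40655\right) = \left(1464 + \left(4 + 4 \cdot 3 \cdot 6 \cdot 3\right)\right) \left(14^{4} + 40655\right) = \left(1464 + \left(4 + 4 \cdot 18 \cdot 3\right)\right) \left(38416 + 40655\right) = \left(1464 + \left(4 + 4 \cdot 54\right)\right) 79071 = \left(1464 + \left(4 + 216\right)\right) 79071 = \left(1464 + 220\right) 79071 = 1684 \cdot 79071 = 133155564$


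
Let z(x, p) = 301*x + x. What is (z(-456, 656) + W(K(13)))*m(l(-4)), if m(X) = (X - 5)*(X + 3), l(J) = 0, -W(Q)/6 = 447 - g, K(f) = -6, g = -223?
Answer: 2125980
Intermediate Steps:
z(x, p) = 302*x
W(Q) = -4020 (W(Q) = -6*(447 - 1*(-223)) = -6*(447 + 223) = -6*670 = -4020)
m(X) = (-5 + X)*(3 + X)
(z(-456, 656) + W(K(13)))*m(l(-4)) = (302*(-456) - 4020)*(-15 + 0**2 - 2*0) = (-137712 - 4020)*(-15 + 0 + 0) = -141732*(-15) = 2125980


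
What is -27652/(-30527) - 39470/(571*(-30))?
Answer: 167857945/52292751 ≈ 3.2100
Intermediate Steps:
-27652/(-30527) - 39470/(571*(-30)) = -27652*(-1/30527) - 39470/(-17130) = 27652/30527 - 39470*(-1/17130) = 27652/30527 + 3947/1713 = 167857945/52292751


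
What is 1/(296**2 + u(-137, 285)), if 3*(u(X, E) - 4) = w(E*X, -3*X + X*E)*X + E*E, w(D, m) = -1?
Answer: 3/344222 ≈ 8.7153e-6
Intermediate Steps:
u(X, E) = 4 - X/3 + E**2/3 (u(X, E) = 4 + (-X + E*E)/3 = 4 + (-X + E**2)/3 = 4 + (E**2 - X)/3 = 4 + (-X/3 + E**2/3) = 4 - X/3 + E**2/3)
1/(296**2 + u(-137, 285)) = 1/(296**2 + (4 - 1/3*(-137) + (1/3)*285**2)) = 1/(87616 + (4 + 137/3 + (1/3)*81225)) = 1/(87616 + (4 + 137/3 + 27075)) = 1/(87616 + 81374/3) = 1/(344222/3) = 3/344222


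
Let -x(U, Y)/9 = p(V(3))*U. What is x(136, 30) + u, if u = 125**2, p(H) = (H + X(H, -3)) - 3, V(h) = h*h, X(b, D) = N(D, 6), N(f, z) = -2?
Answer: 10729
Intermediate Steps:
X(b, D) = -2
V(h) = h**2
p(H) = -5 + H (p(H) = (H - 2) - 3 = (-2 + H) - 3 = -5 + H)
x(U, Y) = -36*U (x(U, Y) = -9*(-5 + 3**2)*U = -9*(-5 + 9)*U = -36*U)
u = 15625
x(136, 30) + u = -36*136 + 15625 = -4896 + 15625 = 10729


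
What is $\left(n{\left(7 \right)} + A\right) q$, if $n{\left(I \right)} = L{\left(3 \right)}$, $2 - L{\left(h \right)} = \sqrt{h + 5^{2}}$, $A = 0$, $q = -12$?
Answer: $-24 + 24 \sqrt{7} \approx 39.498$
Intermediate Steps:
$L{\left(h \right)} = 2 - \sqrt{25 + h}$ ($L{\left(h \right)} = 2 - \sqrt{h + 5^{2}} = 2 - \sqrt{h + 25} = 2 - \sqrt{25 + h}$)
$n{\left(I \right)} = 2 - 2 \sqrt{7}$ ($n{\left(I \right)} = 2 - \sqrt{25 + 3} = 2 - \sqrt{28} = 2 - 2 \sqrt{7}$)
$\left(n{\left(7 \right)} + A\right) q = \left(\left(2 - 2 \sqrt{7}\right) + 0\right) \left(-12\right) = \left(2 - 2 \sqrt{7}\right) \left(-12\right) = -24 + 24 \sqrt{7}$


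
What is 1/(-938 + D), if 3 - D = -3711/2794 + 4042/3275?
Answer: -9150350/8554717073 ≈ -0.0010696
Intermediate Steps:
D = 28311227/9150350 (D = 3 - (-3711/2794 + 4042/3275) = 3 - 1*(-860177/9150350) = 3 + 860177/9150350 = 28311227/9150350 ≈ 3.0940)
1/(-938 + D) = 1/(-938 + 28311227/9150350) = 1/(-8554717073/9150350) = -9150350/8554717073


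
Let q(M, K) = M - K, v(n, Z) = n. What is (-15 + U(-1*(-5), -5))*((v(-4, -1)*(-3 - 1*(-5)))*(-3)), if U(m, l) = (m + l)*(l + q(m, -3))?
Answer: -360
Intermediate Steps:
U(m, l) = (l + m)*(3 + l + m) (U(m, l) = (m + l)*(l + (m - 1*(-3))) = (l + m)*(l + (m + 3)) = (l + m)*(l + (3 + m)) = (l + m)*(3 + l + m))
(-15 + U(-1*(-5), -5))*((v(-4, -1)*(-3 - 1*(-5)))*(-3)) = (-15 + ((-5)**2 - (-5)*(-5) - 5*(3 - 1*(-5)) + (-1*(-5))*(3 - 1*(-5))))*(-4*(-3 - 1*(-5))*(-3)) = (-15 + (25 - 5*5 - 5*(3 + 5) + 5*(3 + 5)))*(-4*(-3 + 5)*(-3)) = (-15 + (25 - 25 - 5*8 + 5*8))*(-4*2*(-3)) = (-15 + (25 - 25 - 40 + 40))*(-8*(-3)) = (-15 + 0)*24 = -15*24 = -360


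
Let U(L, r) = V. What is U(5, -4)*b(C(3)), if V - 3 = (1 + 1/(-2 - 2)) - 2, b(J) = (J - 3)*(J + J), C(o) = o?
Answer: 0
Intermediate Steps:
b(J) = 2*J*(-3 + J) (b(J) = (-3 + J)*(2*J) = 2*J*(-3 + J))
V = 7/4 (V = 3 + ((1 + 1/(-2 - 2)) - 2) = 3 + ((1 + 1/(-4)) - 2) = 3 + ((1 - ¼) - 2) = 3 + (¾ - 2) = 3 - 5/4 = 7/4 ≈ 1.7500)
U(L, r) = 7/4
U(5, -4)*b(C(3)) = 7*(2*3*(-3 + 3))/4 = 7*(2*3*0)/4 = (7/4)*0 = 0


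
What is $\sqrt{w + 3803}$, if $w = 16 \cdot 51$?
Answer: $\sqrt{4619} \approx 67.963$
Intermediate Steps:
$w = 816$
$\sqrt{w + 3803} = \sqrt{816 + 3803} = \sqrt{4619}$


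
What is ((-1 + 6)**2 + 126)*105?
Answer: 15855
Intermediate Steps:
((-1 + 6)**2 + 126)*105 = (5**2 + 126)*105 = (25 + 126)*105 = 151*105 = 15855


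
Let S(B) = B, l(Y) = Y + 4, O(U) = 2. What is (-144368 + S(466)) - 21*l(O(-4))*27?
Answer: -147304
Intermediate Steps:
l(Y) = 4 + Y
(-144368 + S(466)) - 21*l(O(-4))*27 = (-144368 + 466) - 21*(4 + 2)*27 = -143902 - 21*6*27 = -143902 - 126*27 = -143902 - 3402 = -147304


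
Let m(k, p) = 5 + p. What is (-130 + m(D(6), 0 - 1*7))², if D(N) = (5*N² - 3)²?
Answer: 17424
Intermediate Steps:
D(N) = (-3 + 5*N²)²
(-130 + m(D(6), 0 - 1*7))² = (-130 + (5 + (0 - 1*7)))² = (-130 + (5 + (0 - 7)))² = (-130 + (5 - 7))² = (-130 - 2)² = (-132)² = 17424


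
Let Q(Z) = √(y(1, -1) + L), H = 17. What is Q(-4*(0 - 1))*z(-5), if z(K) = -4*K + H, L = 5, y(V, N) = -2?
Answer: 37*√3 ≈ 64.086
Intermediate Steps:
Q(Z) = √3 (Q(Z) = √(-2 + 5) = √3)
z(K) = 17 - 4*K (z(K) = -4*K + 17 = 17 - 4*K)
Q(-4*(0 - 1))*z(-5) = √3*(17 - 4*(-5)) = √3*(17 + 20) = √3*37 = 37*√3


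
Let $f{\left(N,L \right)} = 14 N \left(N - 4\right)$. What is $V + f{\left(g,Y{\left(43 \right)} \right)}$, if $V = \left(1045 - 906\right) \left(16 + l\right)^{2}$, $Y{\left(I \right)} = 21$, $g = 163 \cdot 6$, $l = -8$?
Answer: $13344904$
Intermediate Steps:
$g = 978$
$f{\left(N,L \right)} = 14 N \left(-4 + N\right)$
$V = 8896$ ($V = \left(1045 - 906\right) \left(16 - 8\right)^{2} = 139 \cdot 8^{2} = 139 \cdot 64 = 8896$)
$V + f{\left(g,Y{\left(43 \right)} \right)} = 8896 + 14 \cdot 978 \left(-4 + 978\right) = 8896 + 14 \cdot 978 \cdot 974 = 8896 + 13336008 = 13344904$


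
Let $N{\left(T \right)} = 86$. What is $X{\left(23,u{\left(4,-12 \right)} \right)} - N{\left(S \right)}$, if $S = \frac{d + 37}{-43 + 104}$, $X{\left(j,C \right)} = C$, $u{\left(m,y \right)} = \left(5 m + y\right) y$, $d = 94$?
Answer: $-182$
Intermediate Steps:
$u{\left(m,y \right)} = y \left(y + 5 m\right)$ ($u{\left(m,y \right)} = \left(y + 5 m\right) y = y \left(y + 5 m\right)$)
$S = \frac{131}{61}$ ($S = \frac{94 + 37}{-43 + 104} = \frac{131}{61} \approx 2.1475$)
$X{\left(23,u{\left(4,-12 \right)} \right)} - N{\left(S \right)} = - 12 \left(-12 + 5 \cdot 4\right) - 86 = - 12 \left(-12 + 20\right) - 86 = \left(-12\right) 8 - 86 = -96 - 86 = -182$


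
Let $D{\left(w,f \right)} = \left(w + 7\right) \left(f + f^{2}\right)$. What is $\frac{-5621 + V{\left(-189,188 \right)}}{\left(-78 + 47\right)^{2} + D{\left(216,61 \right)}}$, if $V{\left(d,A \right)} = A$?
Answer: $- \frac{1811}{281449} \approx -0.0064346$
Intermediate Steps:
$D{\left(w,f \right)} = \left(7 + w\right) \left(f + f^{2}\right)$
$\frac{-5621 + V{\left(-189,188 \right)}}{\left(-78 + 47\right)^{2} + D{\left(216,61 \right)}} = \frac{-5621 + 188}{\left(-78 + 47\right)^{2} + 61 \left(7 + 216 + 7 \cdot 61 + 61 \cdot 216\right)} = - \frac{5433}{\left(-31\right)^{2} + 61 \left(7 + 216 + 427 + 13176\right)} = - \frac{5433}{961 + 61 \cdot 13826} = - \frac{5433}{961 + 843386} = - \frac{5433}{844347} = \left(-5433\right) \frac{1}{844347} = - \frac{1811}{281449}$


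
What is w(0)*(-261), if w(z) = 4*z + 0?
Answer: 0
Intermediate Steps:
w(z) = 4*z
w(0)*(-261) = (4*0)*(-261) = 0*(-261) = 0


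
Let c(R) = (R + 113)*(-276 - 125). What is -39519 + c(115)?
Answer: -130947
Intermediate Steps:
c(R) = -45313 - 401*R (c(R) = (113 + R)*(-401) = -45313 - 401*R)
-39519 + c(115) = -39519 + (-45313 - 401*115) = -39519 + (-45313 - 46115) = -39519 - 91428 = -130947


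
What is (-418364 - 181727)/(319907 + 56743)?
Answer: -600091/376650 ≈ -1.5932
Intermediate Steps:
(-418364 - 181727)/(319907 + 56743) = -600091/376650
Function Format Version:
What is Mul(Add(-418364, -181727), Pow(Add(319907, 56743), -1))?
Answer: Rational(-600091, 376650) ≈ -1.5932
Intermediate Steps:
Mul(Add(-418364, -181727), Pow(Add(319907, 56743), -1)) = Mul(-600091, Pow(376650, -1)) = Mul(-600091, Rational(1, 376650)) = Rational(-600091, 376650)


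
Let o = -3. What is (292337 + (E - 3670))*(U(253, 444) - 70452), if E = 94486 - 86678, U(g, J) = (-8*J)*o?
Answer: -17728019100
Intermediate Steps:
U(g, J) = 24*J (U(g, J) = -8*J*(-3) = 24*J)
E = 7808
(292337 + (E - 3670))*(U(253, 444) - 70452) = (292337 + (7808 - 3670))*(24*444 - 70452) = (292337 + 4138)*(10656 - 70452) = 296475*(-59796) = -17728019100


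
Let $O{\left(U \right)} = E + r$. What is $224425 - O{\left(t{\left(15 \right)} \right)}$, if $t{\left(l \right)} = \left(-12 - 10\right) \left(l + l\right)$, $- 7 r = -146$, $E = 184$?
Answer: $\frac{1569541}{7} \approx 2.2422 \cdot 10^{5}$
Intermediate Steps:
$r = \frac{146}{7}$ ($r = \left(- \frac{1}{7}\right) \left(-146\right) = \frac{146}{7} \approx 20.857$)
$t{\left(l \right)} = - 44 l$ ($t{\left(l \right)} = - 22 \cdot 2 l = - 44 l$)
$O{\left(U \right)} = \frac{1434}{7}$ ($O{\left(U \right)} = 184 + \frac{146}{7} = \frac{1434}{7}$)
$224425 - O{\left(t{\left(15 \right)} \right)} = 224425 - \frac{1434}{7} = \frac{1569541}{7}$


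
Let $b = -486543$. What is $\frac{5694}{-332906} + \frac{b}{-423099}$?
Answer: $\frac{26593993042}{23475365949} \approx 1.1328$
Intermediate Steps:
$\frac{5694}{-332906} + \frac{b}{-423099} = \frac{5694}{-332906} - \frac{486543}{-423099} = 5694 \left(- \frac{1}{332906}\right) - - \frac{162181}{141033} = - \frac{2847}{166453} + \frac{162181}{141033} = \frac{26593993042}{23475365949}$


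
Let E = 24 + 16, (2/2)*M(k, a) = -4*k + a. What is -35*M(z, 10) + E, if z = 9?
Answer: 950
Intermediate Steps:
M(k, a) = a - 4*k (M(k, a) = -4*k + a = a - 4*k)
E = 40
-35*M(z, 10) + E = -35*(10 - 4*9) + 40 = -35*(10 - 36) + 40 = -35*(-26) + 40 = 910 + 40 = 950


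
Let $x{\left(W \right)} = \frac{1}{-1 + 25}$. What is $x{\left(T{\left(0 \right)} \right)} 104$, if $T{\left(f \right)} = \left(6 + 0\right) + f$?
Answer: $\frac{13}{3} \approx 4.3333$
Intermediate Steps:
$T{\left(f \right)} = 6 + f$
$x{\left(W \right)} = \frac{1}{24}$
$x{\left(T{\left(0 \right)} \right)} 104 = \frac{1}{24} \cdot 104 = \frac{13}{3}$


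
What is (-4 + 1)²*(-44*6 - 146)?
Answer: -3690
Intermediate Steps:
(-4 + 1)²*(-44*6 - 146) = (-3)²*(-264 - 146) = 9*(-410) = -3690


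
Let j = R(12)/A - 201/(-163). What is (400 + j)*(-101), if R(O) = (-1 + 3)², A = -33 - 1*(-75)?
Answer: -138748447/3423 ≈ -40534.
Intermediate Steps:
A = 42 (A = -33 + 75 = 42)
R(O) = 4 (R(O) = 2² = 4)
j = 4547/3423 (j = 4/42 - 201/(-163) = 4*(1/42) - 201*(-1/163) = 2/21 + 201/163 = 4547/3423 ≈ 1.3284)
(400 + j)*(-101) = (400 + 4547/3423)*(-101) = (1373747/3423)*(-101) = -138748447/3423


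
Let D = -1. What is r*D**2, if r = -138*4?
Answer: -552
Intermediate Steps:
r = -552
r*D**2 = -552*(-1)**2 = -552*1 = -552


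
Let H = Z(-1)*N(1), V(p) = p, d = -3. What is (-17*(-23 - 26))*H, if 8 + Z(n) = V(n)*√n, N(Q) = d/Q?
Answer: 19992 + 2499*I ≈ 19992.0 + 2499.0*I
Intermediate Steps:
N(Q) = -3/Q
Z(n) = -8 + n^(3/2) (Z(n) = -8 + n*√n = -8 + n^(3/2))
H = 24 + 3*I (H = (-8 + (-1)^(3/2))*(-3/1) = (-8 - I)*(-3*1) = (-8 - I)*(-3) = 24 + 3*I ≈ 24.0 + 3.0*I)
(-17*(-23 - 26))*H = (-17*(-23 - 26))*(24 + 3*I) = (-17*(-49))*(24 + 3*I) = 833*(24 + 3*I) = 19992 + 2499*I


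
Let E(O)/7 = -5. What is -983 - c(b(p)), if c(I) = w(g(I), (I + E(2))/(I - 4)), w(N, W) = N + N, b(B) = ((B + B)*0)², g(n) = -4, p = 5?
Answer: -975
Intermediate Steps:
E(O) = -35 (E(O) = 7*(-5) = -35)
b(B) = 0 (b(B) = ((2*B)*0)² = 0² = 0)
w(N, W) = 2*N
c(I) = -8 (c(I) = 2*(-4) = -8)
-983 - c(b(p)) = -983 - 1*(-8) = -983 + 8 = -975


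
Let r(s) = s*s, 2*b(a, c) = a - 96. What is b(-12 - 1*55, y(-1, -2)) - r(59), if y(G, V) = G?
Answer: -7125/2 ≈ -3562.5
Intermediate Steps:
b(a, c) = -48 + a/2 (b(a, c) = (a - 96)/2 = (-96 + a)/2 = -48 + a/2)
r(s) = s²
b(-12 - 1*55, y(-1, -2)) - r(59) = (-48 + (-12 - 1*55)/2) - 1*59² = (-48 + (-12 - 55)/2) - 1*3481 = (-48 + (½)*(-67)) - 3481 = (-48 - 67/2) - 3481 = -163/2 - 3481 = -7125/2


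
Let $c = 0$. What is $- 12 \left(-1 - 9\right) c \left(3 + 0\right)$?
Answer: $0$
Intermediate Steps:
$- 12 \left(-1 - 9\right) c \left(3 + 0\right) = - 12 \left(-1 - 9\right) 0 \left(3 + 0\right) = - 12 \left(-1 - 9\right) 0 \cdot 3 = \left(-12\right) \left(-10\right) 0 = 120 \cdot 0 = 0$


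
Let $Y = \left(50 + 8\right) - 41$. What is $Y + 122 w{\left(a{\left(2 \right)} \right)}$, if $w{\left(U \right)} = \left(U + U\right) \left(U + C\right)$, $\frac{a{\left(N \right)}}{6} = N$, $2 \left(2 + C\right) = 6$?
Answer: $38081$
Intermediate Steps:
$C = 1$ ($C = -2 + \frac{1}{2} \cdot 6 = -2 + 3 = 1$)
$a{\left(N \right)} = 6 N$
$w{\left(U \right)} = 2 U \left(1 + U\right)$ ($w{\left(U \right)} = \left(U + U\right) \left(U + 1\right) = 2 U \left(1 + U\right)$)
$Y = 17$ ($Y = 58 - 41 = 17$)
$Y + 122 w{\left(a{\left(2 \right)} \right)} = 17 + 122 \cdot 2 \cdot 6 \cdot 2 \left(1 + 6 \cdot 2\right) = 17 + 122 \cdot 2 \cdot 12 \left(1 + 12\right) = 17 + 122 \cdot 2 \cdot 12 \cdot 13 = 17 + 122 \cdot 312 = 17 + 38064 = 38081$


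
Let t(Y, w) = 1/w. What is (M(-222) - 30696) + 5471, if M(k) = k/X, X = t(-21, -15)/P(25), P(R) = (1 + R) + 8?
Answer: 87995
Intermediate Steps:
P(R) = 9 + R
X = -1/510 (X = 1/((-15)*(9 + 25)) = -1/15/34 = -1/15*1/34 = -1/510 ≈ -0.0019608)
M(k) = -510*k (M(k) = k/(-1/510) = k*(-510) = -510*k)
(M(-222) - 30696) + 5471 = (-510*(-222) - 30696) + 5471 = (113220 - 30696) + 5471 = 82524 + 5471 = 87995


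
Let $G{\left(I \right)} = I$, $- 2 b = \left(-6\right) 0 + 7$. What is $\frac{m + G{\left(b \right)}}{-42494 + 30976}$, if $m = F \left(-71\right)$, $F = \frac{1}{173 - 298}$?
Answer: $\frac{733}{2879500} \approx 0.00025456$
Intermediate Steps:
$F = - \frac{1}{125}$ ($F = \frac{1}{-125} = - \frac{1}{125} \approx -0.008$)
$b = - \frac{7}{2}$ ($b = - \frac{\left(-6\right) 0 + 7}{2} = - \frac{0 + 7}{2} = \left(- \frac{1}{2}\right) 7 = - \frac{7}{2} \approx -3.5$)
$m = \frac{71}{125}$ ($m = \left(- \frac{1}{125}\right) \left(-71\right) = \frac{71}{125} \approx 0.568$)
$\frac{m + G{\left(b \right)}}{-42494 + 30976} = \frac{\frac{71}{125} - \frac{7}{2}}{-42494 + 30976} = - \frac{733}{250 \left(-11518\right)} = \left(- \frac{733}{250}\right) \left(- \frac{1}{11518}\right) = \frac{733}{2879500}$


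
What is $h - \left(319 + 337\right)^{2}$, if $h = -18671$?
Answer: $-449007$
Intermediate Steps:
$h - \left(319 + 337\right)^{2} = -18671 - \left(319 + 337\right)^{2} = -18671 - 656^{2} = -18671 - 430336 = -449007$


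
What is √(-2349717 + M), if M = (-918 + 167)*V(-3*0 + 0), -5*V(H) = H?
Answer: I*√2349717 ≈ 1532.9*I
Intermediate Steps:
V(H) = -H/5
M = 0 (M = (-918 + 167)*(-(-3*0 + 0)/5) = -(-751)*(0 + 0)/5 = -(-751)*0/5 = -751*0 = 0)
√(-2349717 + M) = √(-2349717 + 0) = √(-2349717) = I*√2349717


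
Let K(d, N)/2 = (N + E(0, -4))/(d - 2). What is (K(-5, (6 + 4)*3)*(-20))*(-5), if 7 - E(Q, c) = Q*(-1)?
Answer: -7400/7 ≈ -1057.1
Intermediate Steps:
E(Q, c) = 7 + Q (E(Q, c) = 7 - Q*(-1) = 7 - (-1)*Q = 7 + Q)
K(d, N) = 2*(7 + N)/(-2 + d) (K(d, N) = 2*((N + (7 + 0))/(d - 2)) = 2*((N + 7)/(-2 + d)) = 2*((7 + N)/(-2 + d)) = 2*(7 + N)/(-2 + d))
(K(-5, (6 + 4)*3)*(-20))*(-5) = ((2*(7 + (6 + 4)*3)/(-2 - 5))*(-20))*(-5) = ((2*(7 + 10*3)/(-7))*(-20))*(-5) = ((2*(-1/7)*(7 + 30))*(-20))*(-5) = ((2*(-1/7)*37)*(-20))*(-5) = -74/7*(-20)*(-5) = (1480/7)*(-5) = -7400/7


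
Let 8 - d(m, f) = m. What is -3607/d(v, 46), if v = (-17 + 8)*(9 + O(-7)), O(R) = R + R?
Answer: 3607/37 ≈ 97.486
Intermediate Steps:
O(R) = 2*R
v = 45 (v = (-17 + 8)*(9 + 2*(-7)) = -9*(9 - 14) = -9*(-5) = 45)
d(m, f) = 8 - m
-3607/d(v, 46) = -3607/(8 - 1*45) = -3607/(8 - 45) = -3607/(-37) = -3607*(-1/37) = 3607/37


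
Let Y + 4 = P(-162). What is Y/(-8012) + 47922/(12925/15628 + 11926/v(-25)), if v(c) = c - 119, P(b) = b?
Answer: -54001570676075/92397552746 ≈ -584.45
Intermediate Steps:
Y = -166 (Y = -4 - 162 = -166)
v(c) = -119 + c
Y/(-8012) + 47922/(12925/15628 + 11926/v(-25)) = -166/(-8012) + 47922/(12925/15628 + 11926/(-119 - 25)) = -166*(-1/8012) + 47922/(12925*(1/15628) + 11926/(-144)) = 83/4006 + 47922/(12925/15628 + 11926*(-1/144)) = 83/4006 + 47922/(12925/15628 - 5963/72) = 83/4006 + 47922/(-23064791/281304) = 83/4006 + 47922*(-281304/23064791) = 83/4006 - 13480650288/23064791 = -54001570676075/92397552746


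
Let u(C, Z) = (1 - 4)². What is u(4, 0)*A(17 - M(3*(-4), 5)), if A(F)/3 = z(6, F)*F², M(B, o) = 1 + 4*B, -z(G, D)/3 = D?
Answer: -21233664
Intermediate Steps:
z(G, D) = -3*D
u(C, Z) = 9 (u(C, Z) = (-3)² = 9)
A(F) = -9*F³ (A(F) = 3*((-3*F)*F²) = 3*(-3*F³) = -9*F³)
u(4, 0)*A(17 - M(3*(-4), 5)) = 9*(-9*(17 - (1 + 4*(3*(-4))))³) = 9*(-9*(17 - (1 + 4*(-12)))³) = 9*(-9*(17 - (1 - 48))³) = 9*(-9*(17 - 1*(-47))³) = 9*(-9*(17 + 47)³) = 9*(-9*64³) = 9*(-9*262144) = 9*(-2359296) = -21233664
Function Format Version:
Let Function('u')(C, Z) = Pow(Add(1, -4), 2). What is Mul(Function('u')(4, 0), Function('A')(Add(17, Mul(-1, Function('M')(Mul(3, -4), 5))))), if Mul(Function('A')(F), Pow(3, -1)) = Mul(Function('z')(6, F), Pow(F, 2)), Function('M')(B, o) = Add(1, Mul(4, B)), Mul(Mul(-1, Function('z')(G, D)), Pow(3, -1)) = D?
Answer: -21233664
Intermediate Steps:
Function('z')(G, D) = Mul(-3, D)
Function('u')(C, Z) = 9 (Function('u')(C, Z) = Pow(-3, 2) = 9)
Function('A')(F) = Mul(-9, Pow(F, 3)) (Function('A')(F) = Mul(3, Mul(Mul(-3, F), Pow(F, 2))) = Mul(3, Mul(-3, Pow(F, 3))) = Mul(-9, Pow(F, 3)))
Mul(Function('u')(4, 0), Function('A')(Add(17, Mul(-1, Function('M')(Mul(3, -4), 5))))) = Mul(9, Mul(-9, Pow(Add(17, Mul(-1, Add(1, Mul(4, Mul(3, -4))))), 3))) = Mul(9, Mul(-9, Pow(Add(17, Mul(-1, Add(1, Mul(4, -12)))), 3))) = Mul(9, Mul(-9, Pow(Add(17, Mul(-1, Add(1, -48))), 3))) = Mul(9, Mul(-9, Pow(Add(17, Mul(-1, -47)), 3))) = Mul(9, Mul(-9, Pow(Add(17, 47), 3))) = Mul(9, Mul(-9, Pow(64, 3))) = Mul(9, Mul(-9, 262144)) = Mul(9, -2359296) = -21233664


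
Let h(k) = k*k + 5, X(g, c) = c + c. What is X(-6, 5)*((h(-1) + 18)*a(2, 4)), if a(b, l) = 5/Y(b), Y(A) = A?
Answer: 600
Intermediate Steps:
a(b, l) = 5/b
X(g, c) = 2*c
h(k) = 5 + k² (h(k) = k² + 5 = 5 + k²)
X(-6, 5)*((h(-1) + 18)*a(2, 4)) = (2*5)*(((5 + (-1)²) + 18)*(5/2)) = 10*(((5 + 1) + 18)*(5*(½))) = 10*((6 + 18)*(5/2)) = 10*(24*(5/2)) = 10*60 = 600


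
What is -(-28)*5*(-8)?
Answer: -1120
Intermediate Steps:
-(-28)*5*(-8) = -28*(-5)*(-8) = 140*(-8) = -1120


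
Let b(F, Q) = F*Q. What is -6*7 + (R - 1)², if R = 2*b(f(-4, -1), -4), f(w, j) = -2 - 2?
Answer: 919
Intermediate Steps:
f(w, j) = -4
R = 32 (R = 2*(-4*(-4)) = 2*16 = 32)
-6*7 + (R - 1)² = -6*7 + (32 - 1)² = -42 + 31² = -42 + 961 = 919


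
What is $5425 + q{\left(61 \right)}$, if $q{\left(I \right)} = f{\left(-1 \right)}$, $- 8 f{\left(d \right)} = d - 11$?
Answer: $\frac{10853}{2} \approx 5426.5$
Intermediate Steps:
$f{\left(d \right)} = \frac{11}{8} - \frac{d}{8}$ ($f{\left(d \right)} = - \frac{d - 11}{8} = - \frac{-11 + d}{8} = \frac{11}{8} - \frac{d}{8}$)
$q{\left(I \right)} = \frac{3}{2}$ ($q{\left(I \right)} = \frac{11}{8} - - \frac{1}{8} = \frac{11}{8} + \frac{1}{8} = \frac{3}{2}$)
$5425 + q{\left(61 \right)} = 5425 + \frac{3}{2} = \frac{10853}{2}$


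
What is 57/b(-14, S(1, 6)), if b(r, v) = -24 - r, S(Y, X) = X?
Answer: -57/10 ≈ -5.7000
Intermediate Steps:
57/b(-14, S(1, 6)) = 57/(-24 - 1*(-14)) = 57/(-24 + 14) = 57/(-10) = 57*(-⅒) = -57/10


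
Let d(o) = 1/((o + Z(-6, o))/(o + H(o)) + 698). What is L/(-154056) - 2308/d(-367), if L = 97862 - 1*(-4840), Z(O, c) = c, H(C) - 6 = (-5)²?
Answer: -124479292909/77028 ≈ -1.6160e+6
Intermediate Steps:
H(C) = 31 (H(C) = 6 + (-5)² = 6 + 25 = 31)
L = 102702 (L = 97862 + 4840 = 102702)
d(o) = 1/(698 + 2*o/(31 + o)) (d(o) = 1/((o + o)/(o + 31) + 698) = 1/((2*o)/(31 + o) + 698) = 1/(2*o/(31 + o) + 698) = 1/(698 + 2*o/(31 + o)))
L/(-154056) - 2308/d(-367) = 102702/(-154056) - 2308*2*(10819 + 350*(-367))/(31 - 367) = 102702*(-1/154056) - 2308/((½)*(-336)/(10819 - 128450)) = -17117/25676 - 2308/((½)*(-336)/(-117631)) = -17117/25676 - 2308/((½)*(-1/117631)*(-336)) = -17117/25676 - 2308/168/117631 = -17117/25676 - 2308*117631/168 = -17117/25676 - 67873087/42 = -124479292909/77028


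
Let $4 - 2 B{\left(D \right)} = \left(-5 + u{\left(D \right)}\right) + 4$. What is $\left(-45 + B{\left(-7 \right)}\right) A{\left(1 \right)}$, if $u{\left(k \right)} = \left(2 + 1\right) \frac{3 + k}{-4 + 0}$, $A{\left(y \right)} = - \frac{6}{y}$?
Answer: $264$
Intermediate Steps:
$u{\left(k \right)} = - \frac{9}{4} - \frac{3 k}{4}$ ($u{\left(k \right)} = 3 \frac{3 + k}{-4} = 3 \left(3 + k\right) \left(- \frac{1}{4}\right) = 3 \left(- \frac{3}{4} - \frac{k}{4}\right) = - \frac{9}{4} - \frac{3 k}{4}$)
$B{\left(D \right)} = \frac{29}{8} + \frac{3 D}{8}$ ($B{\left(D \right)} = 2 - \frac{\left(-5 - \left(\frac{9}{4} + \frac{3 D}{4}\right)\right) + 4}{2} = 2 - \frac{\left(- \frac{29}{4} - \frac{3 D}{4}\right) + 4}{2} = 2 - \frac{- \frac{13}{4} - \frac{3 D}{4}}{2} = 2 + \left(\frac{13}{8} + \frac{3 D}{8}\right) = \frac{29}{8} + \frac{3 D}{8}$)
$\left(-45 + B{\left(-7 \right)}\right) A{\left(1 \right)} = \left(-45 + \left(\frac{29}{8} + \frac{3}{8} \left(-7\right)\right)\right) \left(- \frac{6}{1}\right) = \left(-45 + \left(\frac{29}{8} - \frac{21}{8}\right)\right) \left(\left(-6\right) 1\right) = \left(-45 + 1\right) \left(-6\right) = \left(-44\right) \left(-6\right) = 264$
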